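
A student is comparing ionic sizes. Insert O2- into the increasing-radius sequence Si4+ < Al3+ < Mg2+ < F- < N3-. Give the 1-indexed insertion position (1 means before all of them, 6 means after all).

5

Isoelectronic series (10 e⁻ each). Size is set by nuclear charge: more protons means a smaller ion. Si4+ (Z=14), Al3+ (Z=13), Mg2+ (Z=12), F- (Z=9), O2- (Z=8), N3- (Z=7).
Putting O2- in gives Si4+ < Al3+ < Mg2+ < F- < O2- < N3-; it lands at slot 5.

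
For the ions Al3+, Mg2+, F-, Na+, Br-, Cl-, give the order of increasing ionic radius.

Al3+ < Mg2+ < Na+ < F- < Cl- < Br-

First list Z and electron count for each: Al3+ (Z=13, 10 e⁻), Mg2+ (Z=12, 10 e⁻), Na+ (Z=11, 10 e⁻), F- (Z=9, 10 e⁻), Cl- (Z=17, 18 e⁻), Br- (Z=35, 36 e⁻). Al3+ < Mg2+ (both 10 e⁻, Z=13>12); Mg2+ < Na+ (isoelectronic, higher Z=12 is smaller); Na+ < F- (isoelectronic, higher Z=11 is smaller); F- < Cl- (same group, 1 shell fewer); Cl- < Br- (same group, period 3 vs 4).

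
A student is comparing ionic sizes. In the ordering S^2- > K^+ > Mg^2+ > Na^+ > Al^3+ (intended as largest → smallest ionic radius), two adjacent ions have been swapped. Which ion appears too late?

Na^+

Check each adjacent pair. Mg^2+ and Na^+ are reversed: both have 10 electrons but Z(Mg)=12 > Z(Na)=11, so Mg^2+ should be the smaller of the two. No other neighbouring pair contradicts the periodic trends, so Na^+ is the ion listed too late.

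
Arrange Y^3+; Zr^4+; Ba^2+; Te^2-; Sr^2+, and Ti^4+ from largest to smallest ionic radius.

Te^2- > Ba^2+ > Sr^2+ > Y^3+ > Zr^4+ > Ti^4+

First list Z and electron count for each: Ti^4+ (Z=22, 18 e⁻), Zr^4+ (Z=40, 36 e⁻), Y^3+ (Z=39, 36 e⁻), Sr^2+ (Z=38, 36 e⁻), Ba^2+ (Z=56, 54 e⁻), Te^2- (Z=52, 54 e⁻). Ti^4+ < Zr^4+ (same group, 1 shell fewer); Zr^4+ < Y^3+ (both 36 e⁻, Z=40>39); Y^3+ < Sr^2+ (both 36 e⁻, Z=39>38); Sr^2+ < Ba^2+ (same group, period 5 vs 6); Ba^2+ < Te^2- (isoelectronic, higher Z=56 is smaller).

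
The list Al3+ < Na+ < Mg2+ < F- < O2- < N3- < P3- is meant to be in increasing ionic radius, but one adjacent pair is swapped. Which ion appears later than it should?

Mg2+

The pair Na+, Mg2+ is the wrong way round — both have 10 electrons but Z(Mg)=12 > Z(Na)=11, so Mg2+ should be the smaller of the two. All other adjacent pairs agree with periodic trends, so Mg2+ is the misplaced ion.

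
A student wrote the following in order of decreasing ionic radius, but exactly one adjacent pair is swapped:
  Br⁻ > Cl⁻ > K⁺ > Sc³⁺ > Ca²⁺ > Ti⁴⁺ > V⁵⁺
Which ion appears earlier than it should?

Sc³⁺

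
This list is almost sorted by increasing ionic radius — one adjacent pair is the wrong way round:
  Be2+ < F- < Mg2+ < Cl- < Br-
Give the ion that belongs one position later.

The pair F-, Mg2+ is the wrong way round — Mg2+ and F- share 10 electrons; the higher nuclear charge on Mg (Z=12) contracts it more, so Mg2+ < F-. All other adjacent pairs agree with periodic trends, so F- is the misplaced ion.

F-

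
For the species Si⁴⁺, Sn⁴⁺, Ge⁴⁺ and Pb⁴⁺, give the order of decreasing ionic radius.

Same group, same charge. Going down the group adds an extra shell of electrons, so the ion gets larger: Si⁴⁺ is highest in the group and smallest.

Pb⁴⁺ > Sn⁴⁺ > Ge⁴⁺ > Si⁴⁺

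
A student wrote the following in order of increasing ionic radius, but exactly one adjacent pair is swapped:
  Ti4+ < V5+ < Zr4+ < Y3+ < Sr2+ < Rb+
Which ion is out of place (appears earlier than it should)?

Ti4+

Compare adjacent ions: V5+ and Ti4+ share 18 electrons; the higher nuclear charge on V (Z=23) contracts it more, so V5+ < Ti4+ — yet in this increasing list Ti4+ sits before V5+. Nothing else is reversed, so Ti4+ should move one place to the right.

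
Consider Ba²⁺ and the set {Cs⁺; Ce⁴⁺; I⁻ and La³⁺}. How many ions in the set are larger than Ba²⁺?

Isoelectronic series (54 e⁻ each). Size is set by nuclear charge: more protons means a smaller ion. Ce⁴⁺ (Z=58), La³⁺ (Z=57), Ba²⁺ (Z=56), Cs⁺ (Z=55), I⁻ (Z=53).
Overall: Ce⁴⁺ < La³⁺ < Ba²⁺ < Cs⁺ < I⁻. Ba²⁺ has 2 below it and 2 above. Count: 2.

2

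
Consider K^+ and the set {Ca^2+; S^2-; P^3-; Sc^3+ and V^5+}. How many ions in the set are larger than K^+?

2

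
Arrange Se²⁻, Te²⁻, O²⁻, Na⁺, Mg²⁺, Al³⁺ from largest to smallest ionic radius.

Tabulating Z and e⁻: Al³⁺ has 10 e⁻ (Z=13), Mg²⁺ has 10 e⁻ (Z=12), Na⁺ has 10 e⁻ (Z=11), O²⁻ has 10 e⁻ (Z=8), Se²⁻ has 36 e⁻ (Z=34), Te²⁻ has 54 e⁻ (Z=52). Al³⁺ < Mg²⁺ (isoelectronic, higher Z=13 is smaller); Mg²⁺ < Na⁺ (both 10 e⁻, Z=12>11); Na⁺ < O²⁻ (both 10 e⁻, Z=11>8); O²⁻ < Se²⁻ (same group, period 2 vs 4); Se²⁻ < Te²⁻ (same group, 1 shell fewer).

Te²⁻ > Se²⁻ > O²⁻ > Na⁺ > Mg²⁺ > Al³⁺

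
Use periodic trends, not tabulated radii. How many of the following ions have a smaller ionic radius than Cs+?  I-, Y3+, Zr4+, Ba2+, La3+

Electron counts and nuclear charges: Zr4+ (Z=40, 36 e⁻), Y3+ (Z=39, 36 e⁻), La3+ (Z=57, 54 e⁻), Ba2+ (Z=56, 54 e⁻), Cs+ (Z=55, 54 e⁻), I- (Z=53, 54 e⁻). Zr4+ < Y3+ (isoelectronic, higher Z=40 is smaller); Y3+ < La3+ (same group, period 5 vs 6); La3+ < Ba2+ (both 54 e⁻, Z=57>56); Ba2+ < Cs+ (isoelectronic, higher Z=56 is smaller); Cs+ < I- (both 54 e⁻, Z=55>53).
Placing each against Cs+: smaller — Zr4+, Y3+, La3+, Ba2+; larger — I-. Count: 4.

4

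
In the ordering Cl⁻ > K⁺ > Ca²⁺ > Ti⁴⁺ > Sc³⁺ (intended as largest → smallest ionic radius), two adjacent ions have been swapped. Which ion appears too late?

Sc³⁺

Scanning neighbour by neighbour, only Ti⁴⁺/Sc³⁺ violates a trend: both have 18 electrons but Z(Ti)=22 > Z(Sc)=21, so Ti⁴⁺ should be the smaller of the two. That makes Sc³⁺ the one sitting a position late relative to where it belongs.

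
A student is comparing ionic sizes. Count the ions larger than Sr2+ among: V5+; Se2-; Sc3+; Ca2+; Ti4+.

Tabulating Z and e⁻: V5+ has 18 e⁻ (Z=23), Ti4+ has 18 e⁻ (Z=22), Sc3+ has 18 e⁻ (Z=21), Ca2+ has 18 e⁻ (Z=20), Sr2+ has 36 e⁻ (Z=38), Se2- has 36 e⁻ (Z=34). V5+ < Ti4+ (isoelectronic, higher Z=23 is smaller); Ti4+ < Sc3+ (both 18 e⁻, Z=22>21); Sc3+ < Ca2+ (both 18 e⁻, Z=21>20); Ca2+ < Sr2+ (same group, period 4 vs 5); Sr2+ < Se2- (both 36 e⁻, Z=38>34).
Overall: V5+ < Ti4+ < Sc3+ < Ca2+ < Sr2+ < Se2-. Sr2+ has 4 below it and 1 above. Count: 1.

1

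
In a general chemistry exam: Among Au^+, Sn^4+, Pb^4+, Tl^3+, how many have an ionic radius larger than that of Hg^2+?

Electron counts and nuclear charges: Sn^4+ (Z=50, 46 e⁻), Pb^4+ (Z=82, 78 e⁻), Tl^3+ (Z=81, 78 e⁻), Hg^2+ (Z=80, 78 e⁻), Au^+ (Z=79, 78 e⁻). Sn^4+ < Pb^4+ (same group, 1 shell fewer); Pb^4+ < Tl^3+ (isoelectronic, higher Z=82 is smaller); Tl^3+ < Hg^2+ (both 78 e⁻, Z=81>80); Hg^2+ < Au^+ (isoelectronic, higher Z=80 is smaller).
Placing each against Hg^2+: smaller — Sn^4+, Pb^4+, Tl^3+; larger — Au^+. So 1 is larger.

1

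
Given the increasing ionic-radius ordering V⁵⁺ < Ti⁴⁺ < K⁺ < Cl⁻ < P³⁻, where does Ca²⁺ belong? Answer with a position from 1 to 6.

These species are isoelectronic with 18 electrons. The only difference is the number of protons: V⁵⁺ (Z=23), Ti⁴⁺ (Z=22), Ca²⁺ (Z=20), K⁺ (Z=19), Cl⁻ (Z=17), P³⁻ (Z=15). The strongest nuclear pull (V⁵⁺) gives the smallest ion.
Merged order: V⁵⁺ < Ti⁴⁺ < Ca²⁺ < K⁺ < Cl⁻ < P³⁻ — Ca²⁺ is number 3.

3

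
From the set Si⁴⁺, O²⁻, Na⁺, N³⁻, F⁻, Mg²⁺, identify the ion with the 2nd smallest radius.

Each ion has 10 electrons. The ranking follows nuclear charge in reverse — greater Z gives a smaller radius. Si⁴⁺ (Z=14), Mg²⁺ (Z=12), Na⁺ (Z=11), F⁻ (Z=9), O²⁻ (Z=8), N³⁻ (Z=7).
Full ascending order: Si⁴⁺ < Mg²⁺ < Na⁺ < F⁻ < O²⁻ < N³⁻. Counting from the smallest, position 2 is Mg²⁺.

Mg²⁺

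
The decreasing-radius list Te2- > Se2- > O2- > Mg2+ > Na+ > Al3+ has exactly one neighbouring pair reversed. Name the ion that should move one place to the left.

Na+

Check each adjacent pair. Mg2+ and Na+ are reversed: they are isoelectronic (10 e⁻) and Mg has more protons than Na (12 vs 11), making Mg2+ smaller. No other neighbouring pair contradicts the periodic trends, so Na+ is the ion listed too late.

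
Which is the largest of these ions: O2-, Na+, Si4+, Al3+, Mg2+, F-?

All of these have 10 electrons (isoelectronic). With the same electron cloud, the ion with the most protons pulls it in tightest. Nuclear charges: Si4+ (Z=14), Al3+ (Z=13), Mg2+ (Z=12), Na+ (Z=11), F- (Z=9), O2- (Z=8). Highest Z is smallest.

O2-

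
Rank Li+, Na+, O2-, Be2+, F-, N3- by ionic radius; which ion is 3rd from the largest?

F-

First list Z and electron count for each: Be2+: 2 e⁻, Z=4, Li+: 2 e⁻, Z=3, Na+: 10 e⁻, Z=11, F-: 10 e⁻, Z=9, O2-: 10 e⁻, Z=8, N3-: 10 e⁻, Z=7. Be2+ < Li+ (isoelectronic, higher Z=4 is smaller); Li+ < Na+ (same group, 1 shell fewer); Na+ < F- (both 10 e⁻, Z=11>9); F- < O2- (isoelectronic, higher Z=9 is smaller); O2- < N3- (isoelectronic, higher Z=8 is smaller).
That gives Be2+ < Li+ < Na+ < F- < O2- < N3-. From the largest end, number 3 is F-.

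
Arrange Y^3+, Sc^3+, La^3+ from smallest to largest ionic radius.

Sc^3+ < Y^3+ < La^3+

Same group, same charge. Going down the group adds an extra shell of electrons, so the ion gets larger: Sc^3+ is highest in the group and smallest.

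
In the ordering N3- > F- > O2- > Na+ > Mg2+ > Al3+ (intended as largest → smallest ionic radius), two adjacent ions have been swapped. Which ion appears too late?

O2-

The pair F-, O2- is the wrong way round — F- and O2- share 10 electrons; the higher nuclear charge on F (Z=9) contracts it more, so F- < O2-. All other adjacent pairs agree with periodic trends, so O2- is the misplaced ion.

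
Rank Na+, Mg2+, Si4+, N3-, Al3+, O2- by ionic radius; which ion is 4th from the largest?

All of these have 10 electrons (isoelectronic). With the same electron cloud, the ion with the most protons pulls it in tightest. Nuclear charges: Si4+ (Z=14), Al3+ (Z=13), Mg2+ (Z=12), Na+ (Z=11), O2- (Z=8), N3- (Z=7). Highest Z is smallest.
Ordering: Si4+ < Al3+ < Mg2+ < Na+ < O2- < N3-. The 4th largest is Mg2+.

Mg2+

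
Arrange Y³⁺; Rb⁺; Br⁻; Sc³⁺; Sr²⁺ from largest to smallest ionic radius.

Br⁻ > Rb⁺ > Sr²⁺ > Y³⁺ > Sc³⁺

Work out protons and electrons: Sc³⁺ has 18 e⁻ (Z=21), Y³⁺ has 36 e⁻ (Z=39), Sr²⁺ has 36 e⁻ (Z=38), Rb⁺ has 36 e⁻ (Z=37), Br⁻ has 36 e⁻ (Z=35). Sc³⁺ < Y³⁺ (same group, period 4 vs 5); Y³⁺ < Sr²⁺ (isoelectronic, higher Z=39 is smaller); Sr²⁺ < Rb⁺ (both 36 e⁻, Z=38>37); Rb⁺ < Br⁻ (isoelectronic, higher Z=37 is smaller).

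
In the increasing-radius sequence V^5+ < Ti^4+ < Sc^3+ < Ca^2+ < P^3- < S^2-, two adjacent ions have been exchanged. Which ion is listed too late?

S^2-

The pair P^3-, S^2- is the wrong way round — S^2- and P^3- share 18 electrons; the higher nuclear charge on S (Z=16) contracts it more, so S^2- < P^3-. All other adjacent pairs agree with periodic trends, so S^2- is the misplaced ion.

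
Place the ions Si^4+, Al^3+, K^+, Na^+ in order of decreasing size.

K^+ > Na^+ > Al^3+ > Si^4+

First list Z and electron count for each: Si^4+ (Z=14, 10 e⁻), Al^3+ (Z=13, 10 e⁻), Na^+ (Z=11, 10 e⁻), K^+ (Z=19, 18 e⁻). Si^4+ < Al^3+ (isoelectronic, higher Z=14 is smaller); Al^3+ < Na^+ (isoelectronic, higher Z=13 is smaller); Na^+ < K^+ (same group, period 3 vs 4).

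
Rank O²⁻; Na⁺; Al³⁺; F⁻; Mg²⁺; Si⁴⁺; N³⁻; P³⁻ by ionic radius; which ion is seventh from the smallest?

N³⁻

Si⁴⁺ has 10 e⁻ (Z=14), Al³⁺ has 10 e⁻ (Z=13), Mg²⁺ has 10 e⁻ (Z=12), Na⁺ has 10 e⁻ (Z=11), F⁻ has 10 e⁻ (Z=9), O²⁻ has 10 e⁻ (Z=8), N³⁻ has 10 e⁻ (Z=7), P³⁻ has 18 e⁻ (Z=15). Si⁴⁺ < Al³⁺ (both 10 e⁻, Z=14>13); Al³⁺ < Mg²⁺ (isoelectronic, higher Z=13 is smaller); Mg²⁺ < Na⁺ (isoelectronic, higher Z=12 is smaller); Na⁺ < F⁻ (both 10 e⁻, Z=11>9); F⁻ < O²⁻ (both 10 e⁻, Z=9>8); O²⁻ < N³⁻ (isoelectronic, higher Z=8 is smaller); N³⁻ < P³⁻ (same group, period 2 vs 3).
So the order is Si⁴⁺ < Al³⁺ < Mg²⁺ < Na⁺ < F⁻ < O²⁻ < N³⁻ < P³⁻; the 7th-smallest ion is N³⁻.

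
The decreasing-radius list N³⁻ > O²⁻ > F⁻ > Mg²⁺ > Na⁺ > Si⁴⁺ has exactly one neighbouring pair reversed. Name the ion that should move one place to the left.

Na⁺

Scanning neighbour by neighbour, only Mg²⁺/Na⁺ violates a trend: they are isoelectronic (10 e⁻) and Mg has more protons than Na (12 vs 11), making Mg²⁺ smaller. That makes Na⁺ the one sitting a position late relative to where it belongs.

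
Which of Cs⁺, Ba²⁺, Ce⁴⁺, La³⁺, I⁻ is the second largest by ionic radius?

Isoelectronic series (54 e⁻ each). Size is set by nuclear charge: more protons means a smaller ion. Ce⁴⁺ (Z=58), La³⁺ (Z=57), Ba²⁺ (Z=56), Cs⁺ (Z=55), I⁻ (Z=53).
Ordering: Ce⁴⁺ < La³⁺ < Ba²⁺ < Cs⁺ < I⁻. The second largest is Cs⁺.

Cs⁺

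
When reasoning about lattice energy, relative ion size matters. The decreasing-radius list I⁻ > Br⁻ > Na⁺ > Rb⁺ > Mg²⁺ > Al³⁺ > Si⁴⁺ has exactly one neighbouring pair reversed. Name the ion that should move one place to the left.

The pair Na⁺, Rb⁺ is the wrong way round — both in group 1 with the same charge; Na⁺ (period 3) has the smaller radius. All other adjacent pairs agree with periodic trends, so Rb⁺ is the misplaced ion.

Rb⁺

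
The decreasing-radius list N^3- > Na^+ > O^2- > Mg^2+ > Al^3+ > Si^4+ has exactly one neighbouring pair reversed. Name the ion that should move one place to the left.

O^2-

Compare adjacent ions: Na^+ and O^2- share 10 electrons; the higher nuclear charge on Na (Z=11) contracts it more, so Na^+ < O^2- — yet in this decreasing list Na^+ sits before O^2-. Nothing else is reversed, so O^2- should move one place to the left.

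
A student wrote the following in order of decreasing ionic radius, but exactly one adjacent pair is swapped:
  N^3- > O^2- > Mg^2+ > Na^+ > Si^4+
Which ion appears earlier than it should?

Mg^2+

Scanning neighbour by neighbour, only Mg^2+/Na^+ violates a trend: both have 10 electrons but Z(Mg)=12 > Z(Na)=11, so Mg^2+ should be the smaller of the two. That makes Mg^2+ the one sitting a position early relative to where it belongs.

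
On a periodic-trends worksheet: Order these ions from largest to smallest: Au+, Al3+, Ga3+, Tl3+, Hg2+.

First list Z and electron count for each: Al3+ has 10 e⁻ (Z=13), Ga3+ has 28 e⁻ (Z=31), Tl3+ has 78 e⁻ (Z=81), Hg2+ has 78 e⁻ (Z=80), Au+ has 78 e⁻ (Z=79). Al3+ < Ga3+ (same group, 1 shell fewer); Ga3+ < Tl3+ (same group, 2 shells fewer); Tl3+ < Hg2+ (isoelectronic, higher Z=81 is smaller); Hg2+ < Au+ (isoelectronic, higher Z=80 is smaller).

Au+ > Hg2+ > Tl3+ > Ga3+ > Al3+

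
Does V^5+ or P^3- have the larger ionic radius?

Isoelectronic series (18 e⁻ each). Size is set by nuclear charge: more protons means a smaller ion. V^5+ (Z=23), P^3- (Z=15).

P^3-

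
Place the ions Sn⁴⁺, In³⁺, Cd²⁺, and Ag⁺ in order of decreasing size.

Ag⁺ > Cd²⁺ > In³⁺ > Sn⁴⁺

Each ion has 46 electrons. The ranking follows nuclear charge in reverse — greater Z gives a smaller radius. Sn⁴⁺ (Z=50), In³⁺ (Z=49), Cd²⁺ (Z=48), Ag⁺ (Z=47).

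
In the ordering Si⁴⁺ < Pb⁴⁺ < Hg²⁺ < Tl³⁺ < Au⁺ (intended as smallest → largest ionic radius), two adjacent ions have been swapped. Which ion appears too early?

Compare adjacent ions: Tl³⁺ and Hg²⁺ share 78 electrons; the higher nuclear charge on Tl (Z=81) contracts it more, so Tl³⁺ < Hg²⁺ — yet in this increasing list Hg²⁺ sits before Tl³⁺. Nothing else is reversed, so Hg²⁺ should move one place to the right.

Hg²⁺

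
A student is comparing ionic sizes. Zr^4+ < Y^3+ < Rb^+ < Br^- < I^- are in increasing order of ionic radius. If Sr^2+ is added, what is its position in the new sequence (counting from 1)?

3

Electron counts and nuclear charges: Zr^4+ (Z=40, 36 e⁻), Y^3+ (Z=39, 36 e⁻), Sr^2+ (Z=38, 36 e⁻), Rb^+ (Z=37, 36 e⁻), Br^- (Z=35, 36 e⁻), I^- (Z=53, 54 e⁻). Zr^4+ < Y^3+ (isoelectronic, higher Z=40 is smaller); Y^3+ < Sr^2+ (isoelectronic, higher Z=39 is smaller); Sr^2+ < Rb^+ (isoelectronic, higher Z=38 is smaller); Rb^+ < Br^- (both 36 e⁻, Z=37>35); Br^- < I^- (same group, 1 shell fewer).
The complete sequence is Zr^4+ < Y^3+ < Sr^2+ < Rb^+ < Br^- < I^-. Sr^2+ sits at position 3.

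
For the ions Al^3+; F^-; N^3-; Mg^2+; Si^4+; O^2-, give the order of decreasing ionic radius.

N^3- > O^2- > F^- > Mg^2+ > Al^3+ > Si^4+

Isoelectronic series (10 e⁻ each). Size is set by nuclear charge: more protons means a smaller ion. Si^4+ (Z=14), Al^3+ (Z=13), Mg^2+ (Z=12), F^- (Z=9), O^2- (Z=8), N^3- (Z=7).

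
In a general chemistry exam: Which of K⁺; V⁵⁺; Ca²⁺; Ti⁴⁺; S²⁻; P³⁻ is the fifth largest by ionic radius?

All of these have 18 electrons (isoelectronic). With the same electron cloud, the ion with the most protons pulls it in tightest. Nuclear charges: V⁵⁺ (Z=23), Ti⁴⁺ (Z=22), Ca²⁺ (Z=20), K⁺ (Z=19), S²⁻ (Z=16), P³⁻ (Z=15). Highest Z is smallest.
So the order is V⁵⁺ < Ti⁴⁺ < Ca²⁺ < K⁺ < S²⁻ < P³⁻; the 5th-largest ion is Ti⁴⁺.

Ti⁴⁺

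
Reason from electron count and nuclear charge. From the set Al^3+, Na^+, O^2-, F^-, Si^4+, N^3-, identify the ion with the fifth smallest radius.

O^2-

These species are isoelectronic with 10 electrons. The only difference is the number of protons: Si^4+ (Z=14), Al^3+ (Z=13), Na^+ (Z=11), F^- (Z=9), O^2- (Z=8), N^3- (Z=7). The strongest nuclear pull (Si^4+) gives the smallest ion.
Full ascending order: Si^4+ < Al^3+ < Na^+ < F^- < O^2- < N^3-. Counting from the smallest, position 5 is O^2-.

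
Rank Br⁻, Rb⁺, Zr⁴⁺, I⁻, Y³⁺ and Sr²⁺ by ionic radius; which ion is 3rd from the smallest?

Sr²⁺

Zr⁴⁺ (Z=40, 36 e⁻), Y³⁺ (Z=39, 36 e⁻), Sr²⁺ (Z=38, 36 e⁻), Rb⁺ (Z=37, 36 e⁻), Br⁻ (Z=35, 36 e⁻), I⁻ (Z=53, 54 e⁻). Zr⁴⁺ < Y³⁺ (isoelectronic, higher Z=40 is smaller); Y³⁺ < Sr²⁺ (both 36 e⁻, Z=39>38); Sr²⁺ < Rb⁺ (isoelectronic, higher Z=38 is smaller); Rb⁺ < Br⁻ (both 36 e⁻, Z=37>35); Br⁻ < I⁻ (same group, period 4 vs 5).
So the order is Zr⁴⁺ < Y³⁺ < Sr²⁺ < Rb⁺ < Br⁻ < I⁻; the 3rd-smallest ion is Sr²⁺.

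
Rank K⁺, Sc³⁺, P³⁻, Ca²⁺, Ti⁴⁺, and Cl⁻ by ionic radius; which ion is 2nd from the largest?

Cl⁻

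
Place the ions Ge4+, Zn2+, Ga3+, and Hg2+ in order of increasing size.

Ge4+ < Ga3+ < Zn2+ < Hg2+

Ge4+ (Z=32, 28 e⁻), Ga3+ (Z=31, 28 e⁻), Zn2+ (Z=30, 28 e⁻), Hg2+ (Z=80, 78 e⁻). Ge4+ < Ga3+ (both 28 e⁻, Z=32>31); Ga3+ < Zn2+ (isoelectronic, higher Z=31 is smaller); Zn2+ < Hg2+ (same group, 2 shells fewer).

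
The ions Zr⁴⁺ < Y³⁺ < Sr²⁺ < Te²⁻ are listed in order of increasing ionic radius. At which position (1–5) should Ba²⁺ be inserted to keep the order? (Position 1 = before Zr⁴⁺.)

4

Work out protons and electrons: Zr⁴⁺ has 36 e⁻ (Z=40), Y³⁺ has 36 e⁻ (Z=39), Sr²⁺ has 36 e⁻ (Z=38), Ba²⁺ has 54 e⁻ (Z=56), Te²⁻ has 54 e⁻ (Z=52). Zr⁴⁺ < Y³⁺ (isoelectronic, higher Z=40 is smaller); Y³⁺ < Sr²⁺ (isoelectronic, higher Z=39 is smaller); Sr²⁺ < Ba²⁺ (same group, period 5 vs 6); Ba²⁺ < Te²⁻ (isoelectronic, higher Z=56 is smaller).
Putting Ba²⁺ in gives Zr⁴⁺ < Y³⁺ < Sr²⁺ < Ba²⁺ < Te²⁻; it lands at slot 4.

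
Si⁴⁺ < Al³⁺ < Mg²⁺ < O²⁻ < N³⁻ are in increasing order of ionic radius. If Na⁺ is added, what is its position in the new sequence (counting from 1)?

4

All of these have 10 electrons (isoelectronic). With the same electron cloud, the ion with the most protons pulls it in tightest. Nuclear charges: Si⁴⁺ (Z=14), Al³⁺ (Z=13), Mg²⁺ (Z=12), Na⁺ (Z=11), O²⁻ (Z=8), N³⁻ (Z=7). Highest Z is smallest.
Merged order: Si⁴⁺ < Al³⁺ < Mg²⁺ < Na⁺ < O²⁻ < N³⁻ — Na⁺ is number 4.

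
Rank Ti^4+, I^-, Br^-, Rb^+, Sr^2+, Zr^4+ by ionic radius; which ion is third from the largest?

Rb^+

Tabulating Z and e⁻: Ti^4+: 18 e⁻, Z=22, Zr^4+: 36 e⁻, Z=40, Sr^2+: 36 e⁻, Z=38, Rb^+: 36 e⁻, Z=37, Br^-: 36 e⁻, Z=35, I^-: 54 e⁻, Z=53. Ti^4+ < Zr^4+ (same group, period 4 vs 5); Zr^4+ < Sr^2+ (isoelectronic, higher Z=40 is smaller); Sr^2+ < Rb^+ (both 36 e⁻, Z=38>37); Rb^+ < Br^- (isoelectronic, higher Z=37 is smaller); Br^- < I^- (same group, 1 shell fewer).
So the order is Ti^4+ < Zr^4+ < Sr^2+ < Rb^+ < Br^- < I^-; the 3rd-largest ion is Rb^+.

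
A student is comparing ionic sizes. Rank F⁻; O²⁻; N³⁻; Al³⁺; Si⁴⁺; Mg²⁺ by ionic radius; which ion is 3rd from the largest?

F⁻

These species are isoelectronic with 10 electrons. The only difference is the number of protons: Si⁴⁺ (Z=14), Al³⁺ (Z=13), Mg²⁺ (Z=12), F⁻ (Z=9), O²⁻ (Z=8), N³⁻ (Z=7). The strongest nuclear pull (Si⁴⁺) gives the smallest ion.
So the order is Si⁴⁺ < Al³⁺ < Mg²⁺ < F⁻ < O²⁻ < N³⁻; the 3rd-largest ion is F⁻.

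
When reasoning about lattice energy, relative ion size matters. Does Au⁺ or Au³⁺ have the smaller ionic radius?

Au³⁺

Same element, different charge: the more highly charged cation has fewer electrons and a greater effective nuclear charge per electron, making Au³⁺ the smallest.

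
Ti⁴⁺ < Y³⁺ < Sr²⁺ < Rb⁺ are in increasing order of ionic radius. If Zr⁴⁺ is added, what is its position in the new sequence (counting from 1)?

Electron counts and nuclear charges: Ti⁴⁺: 18 e⁻, Z=22, Zr⁴⁺: 36 e⁻, Z=40, Y³⁺: 36 e⁻, Z=39, Sr²⁺: 36 e⁻, Z=38, Rb⁺: 36 e⁻, Z=37. Ti⁴⁺ < Zr⁴⁺ (same group, 1 shell fewer); Zr⁴⁺ < Y³⁺ (both 36 e⁻, Z=40>39); Y³⁺ < Sr²⁺ (isoelectronic, higher Z=39 is smaller); Sr²⁺ < Rb⁺ (both 36 e⁻, Z=38>37).
With Zr⁴⁺ included the full order is Ti⁴⁺ < Zr⁴⁺ < Y³⁺ < Sr²⁺ < Rb⁺, so it takes position 2.

2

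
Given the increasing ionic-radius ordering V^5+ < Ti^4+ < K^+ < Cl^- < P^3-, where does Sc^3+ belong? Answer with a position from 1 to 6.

All of these have 18 electrons (isoelectronic). With the same electron cloud, the ion with the most protons pulls it in tightest. Nuclear charges: V^5+ (Z=23), Ti^4+ (Z=22), Sc^3+ (Z=21), K^+ (Z=19), Cl^- (Z=17), P^3- (Z=15). Highest Z is smallest.
With Sc^3+ included the full order is V^5+ < Ti^4+ < Sc^3+ < K^+ < Cl^- < P^3-, so it takes position 3.

3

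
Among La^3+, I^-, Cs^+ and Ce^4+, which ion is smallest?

Ce^4+

These species are isoelectronic with 54 electrons. The only difference is the number of protons: Ce^4+ (Z=58), La^3+ (Z=57), Cs^+ (Z=55), I^- (Z=53). The strongest nuclear pull (Ce^4+) gives the smallest ion.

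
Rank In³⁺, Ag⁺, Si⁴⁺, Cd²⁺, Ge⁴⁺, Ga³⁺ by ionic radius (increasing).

Work out protons and electrons: Si⁴⁺: 10 e⁻, Z=14, Ge⁴⁺: 28 e⁻, Z=32, Ga³⁺: 28 e⁻, Z=31, In³⁺: 46 e⁻, Z=49, Cd²⁺: 46 e⁻, Z=48, Ag⁺: 46 e⁻, Z=47. Si⁴⁺ < Ge⁴⁺ (same group, period 3 vs 4); Ge⁴⁺ < Ga³⁺ (isoelectronic, higher Z=32 is smaller); Ga³⁺ < In³⁺ (same group, period 4 vs 5); In³⁺ < Cd²⁺ (isoelectronic, higher Z=49 is smaller); Cd²⁺ < Ag⁺ (both 46 e⁻, Z=48>47).

Si⁴⁺ < Ge⁴⁺ < Ga³⁺ < In³⁺ < Cd²⁺ < Ag⁺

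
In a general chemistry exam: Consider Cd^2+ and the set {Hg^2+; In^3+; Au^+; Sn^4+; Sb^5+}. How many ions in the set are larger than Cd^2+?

Tabulating Z and e⁻: Sb^5+ has 46 e⁻ (Z=51), Sn^4+ has 46 e⁻ (Z=50), In^3+ has 46 e⁻ (Z=49), Cd^2+ has 46 e⁻ (Z=48), Hg^2+ has 78 e⁻ (Z=80), Au^+ has 78 e⁻ (Z=79). Sb^5+ < Sn^4+ (both 46 e⁻, Z=51>50); Sn^4+ < In^3+ (both 46 e⁻, Z=50>49); In^3+ < Cd^2+ (both 46 e⁻, Z=49>48); Cd^2+ < Hg^2+ (same group, 1 shell fewer); Hg^2+ < Au^+ (both 78 e⁻, Z=80>79).
Ordering all of them (including Cd^2+) by radius gives Sb^5+ < Sn^4+ < In^3+ < Cd^2+ < Hg^2+ < Au^+. So 2 are larger.

2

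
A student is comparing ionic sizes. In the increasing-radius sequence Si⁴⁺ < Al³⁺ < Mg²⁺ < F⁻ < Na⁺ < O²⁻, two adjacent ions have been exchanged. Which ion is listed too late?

Check each adjacent pair. F⁻ and Na⁺ are reversed: Na⁺ and F⁻ share 10 electrons; the higher nuclear charge on Na (Z=11) contracts it more, so Na⁺ < F⁻. No other neighbouring pair contradicts the periodic trends, so Na⁺ is the ion listed too late.

Na⁺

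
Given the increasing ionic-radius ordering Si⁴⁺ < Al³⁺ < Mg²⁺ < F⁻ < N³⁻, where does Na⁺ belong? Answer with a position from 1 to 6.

4

All of these have 10 electrons (isoelectronic). With the same electron cloud, the ion with the most protons pulls it in tightest. Nuclear charges: Si⁴⁺ (Z=14), Al³⁺ (Z=13), Mg²⁺ (Z=12), Na⁺ (Z=11), F⁻ (Z=9), N³⁻ (Z=7). Highest Z is smallest.
With Na⁺ included the full order is Si⁴⁺ < Al³⁺ < Mg²⁺ < Na⁺ < F⁻ < N³⁻, so it takes position 4.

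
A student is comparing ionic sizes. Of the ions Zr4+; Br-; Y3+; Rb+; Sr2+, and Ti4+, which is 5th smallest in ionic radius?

Rb+

Electron counts and nuclear charges: Ti4+ has 18 e⁻ (Z=22), Zr4+ has 36 e⁻ (Z=40), Y3+ has 36 e⁻ (Z=39), Sr2+ has 36 e⁻ (Z=38), Rb+ has 36 e⁻ (Z=37), Br- has 36 e⁻ (Z=35). Ti4+ < Zr4+ (same group, 1 shell fewer); Zr4+ < Y3+ (isoelectronic, higher Z=40 is smaller); Y3+ < Sr2+ (isoelectronic, higher Z=39 is smaller); Sr2+ < Rb+ (both 36 e⁻, Z=38>37); Rb+ < Br- (both 36 e⁻, Z=37>35).
That gives Ti4+ < Zr4+ < Y3+ < Sr2+ < Rb+ < Br-. From the smallest end, number 5 is Rb+.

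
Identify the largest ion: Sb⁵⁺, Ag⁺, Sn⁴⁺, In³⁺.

These species are isoelectronic with 46 electrons. The only difference is the number of protons: Sb⁵⁺ (Z=51), Sn⁴⁺ (Z=50), In³⁺ (Z=49), Ag⁺ (Z=47). The strongest nuclear pull (Sb⁵⁺) gives the smallest ion.

Ag⁺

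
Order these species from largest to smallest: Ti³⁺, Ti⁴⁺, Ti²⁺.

Ti²⁺ > Ti³⁺ > Ti⁴⁺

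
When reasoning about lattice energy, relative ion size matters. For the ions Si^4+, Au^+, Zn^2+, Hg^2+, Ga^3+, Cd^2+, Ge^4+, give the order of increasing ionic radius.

First list Z and electron count for each: Si^4+: 10 e⁻, Z=14, Ge^4+: 28 e⁻, Z=32, Ga^3+: 28 e⁻, Z=31, Zn^2+: 28 e⁻, Z=30, Cd^2+: 46 e⁻, Z=48, Hg^2+: 78 e⁻, Z=80, Au^+: 78 e⁻, Z=79. Si^4+ < Ge^4+ (same group, period 3 vs 4); Ge^4+ < Ga^3+ (both 28 e⁻, Z=32>31); Ga^3+ < Zn^2+ (both 28 e⁻, Z=31>30); Zn^2+ < Cd^2+ (same group, period 4 vs 5); Cd^2+ < Hg^2+ (same group, 1 shell fewer); Hg^2+ < Au^+ (both 78 e⁻, Z=80>79).

Si^4+ < Ge^4+ < Ga^3+ < Zn^2+ < Cd^2+ < Hg^2+ < Au^+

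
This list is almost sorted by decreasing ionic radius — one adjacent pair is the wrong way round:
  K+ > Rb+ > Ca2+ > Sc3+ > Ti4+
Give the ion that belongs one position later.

The pair K+, Rb+ is the wrong way round — K+ and Rb+ are in one column with the same charge; the lighter period-4 ion has one fewer shell and is smaller. All other adjacent pairs agree with periodic trends, so K+ is the misplaced ion.

K+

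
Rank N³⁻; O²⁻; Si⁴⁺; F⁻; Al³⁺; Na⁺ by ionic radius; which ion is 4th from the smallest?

F⁻

Each ion has 10 electrons. The ranking follows nuclear charge in reverse — greater Z gives a smaller radius. Si⁴⁺ (Z=14), Al³⁺ (Z=13), Na⁺ (Z=11), F⁻ (Z=9), O²⁻ (Z=8), N³⁻ (Z=7).
Ordering: Si⁴⁺ < Al³⁺ < Na⁺ < F⁻ < O²⁻ < N³⁻. The 4th smallest is F⁻.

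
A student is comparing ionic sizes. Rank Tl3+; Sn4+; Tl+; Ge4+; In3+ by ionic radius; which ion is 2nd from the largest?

Electron counts and nuclear charges: Ge4+ (Z=32, 28 e⁻), Sn4+ (Z=50, 46 e⁻), In3+ (Z=49, 46 e⁻), Tl3+ (Z=81, 78 e⁻), Tl+ (Z=81, 80 e⁻). Ge4+ < Sn4+ (same group, 1 shell fewer); Sn4+ < In3+ (both 46 e⁻, Z=50>49); In3+ < Tl3+ (same group, period 5 vs 6); Tl3+ < Tl+ (higher charge on the same element).
Full ascending order: Ge4+ < Sn4+ < In3+ < Tl3+ < Tl+. Counting from the largest, position 2 is Tl3+.

Tl3+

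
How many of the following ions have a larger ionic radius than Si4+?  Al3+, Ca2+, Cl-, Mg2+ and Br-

First list Z and electron count for each: Si4+ has 10 e⁻ (Z=14), Al3+ has 10 e⁻ (Z=13), Mg2+ has 10 e⁻ (Z=12), Ca2+ has 18 e⁻ (Z=20), Cl- has 18 e⁻ (Z=17), Br- has 36 e⁻ (Z=35). Si4+ < Al3+ (isoelectronic, higher Z=14 is smaller); Al3+ < Mg2+ (both 10 e⁻, Z=13>12); Mg2+ < Ca2+ (same group, 1 shell fewer); Ca2+ < Cl- (both 18 e⁻, Z=20>17); Cl- < Br- (same group, period 3 vs 4).
Ordering all of them (including Si4+) by radius gives Si4+ < Al3+ < Mg2+ < Ca2+ < Cl- < Br-. That's 5.

5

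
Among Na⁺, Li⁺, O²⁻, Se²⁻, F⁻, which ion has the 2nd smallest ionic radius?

Na⁺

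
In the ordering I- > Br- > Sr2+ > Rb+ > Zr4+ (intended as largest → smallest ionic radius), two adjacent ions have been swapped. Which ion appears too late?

Scanning neighbour by neighbour, only Sr2+/Rb+ violates a trend: they are isoelectronic (36 e⁻) and Sr has more protons than Rb (38 vs 37), making Sr2+ smaller. That makes Rb+ the one sitting a position late relative to where it belongs.

Rb+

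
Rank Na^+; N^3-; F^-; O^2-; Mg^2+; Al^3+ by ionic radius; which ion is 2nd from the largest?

O^2-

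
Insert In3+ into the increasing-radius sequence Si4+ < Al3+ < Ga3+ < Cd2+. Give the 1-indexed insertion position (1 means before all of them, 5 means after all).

4

Electron counts and nuclear charges: Si4+ (Z=14, 10 e⁻), Al3+ (Z=13, 10 e⁻), Ga3+ (Z=31, 28 e⁻), In3+ (Z=49, 46 e⁻), Cd2+ (Z=48, 46 e⁻). Si4+ < Al3+ (isoelectronic, higher Z=14 is smaller); Al3+ < Ga3+ (same group, 1 shell fewer); Ga3+ < In3+ (same group, period 4 vs 5); In3+ < Cd2+ (both 46 e⁻, Z=49>48).
Putting In3+ in gives Si4+ < Al3+ < Ga3+ < In3+ < Cd2+; it lands at slot 4.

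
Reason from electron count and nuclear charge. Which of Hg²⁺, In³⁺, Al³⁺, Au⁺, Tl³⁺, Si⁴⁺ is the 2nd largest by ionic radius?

Hg²⁺

Work out protons and electrons: Si⁴⁺ has 10 e⁻ (Z=14), Al³⁺ has 10 e⁻ (Z=13), In³⁺ has 46 e⁻ (Z=49), Tl³⁺ has 78 e⁻ (Z=81), Hg²⁺ has 78 e⁻ (Z=80), Au⁺ has 78 e⁻ (Z=79). Si⁴⁺ < Al³⁺ (both 10 e⁻, Z=14>13); Al³⁺ < In³⁺ (same group, 2 shells fewer); In³⁺ < Tl³⁺ (same group, 1 shell fewer); Tl³⁺ < Hg²⁺ (isoelectronic, higher Z=81 is smaller); Hg²⁺ < Au⁺ (isoelectronic, higher Z=80 is smaller).
Full ascending order: Si⁴⁺ < Al³⁺ < In³⁺ < Tl³⁺ < Hg²⁺ < Au⁺. Counting from the largest, position 2 is Hg²⁺.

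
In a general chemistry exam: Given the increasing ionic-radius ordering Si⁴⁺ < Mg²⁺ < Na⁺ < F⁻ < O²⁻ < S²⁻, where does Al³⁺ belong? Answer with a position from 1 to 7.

2

Electron counts and nuclear charges: Si⁴⁺: 10 e⁻, Z=14, Al³⁺: 10 e⁻, Z=13, Mg²⁺: 10 e⁻, Z=12, Na⁺: 10 e⁻, Z=11, F⁻: 10 e⁻, Z=9, O²⁻: 10 e⁻, Z=8, S²⁻: 18 e⁻, Z=16. Si⁴⁺ < Al³⁺ (both 10 e⁻, Z=14>13); Al³⁺ < Mg²⁺ (both 10 e⁻, Z=13>12); Mg²⁺ < Na⁺ (both 10 e⁻, Z=12>11); Na⁺ < F⁻ (both 10 e⁻, Z=11>9); F⁻ < O²⁻ (isoelectronic, higher Z=9 is smaller); O²⁻ < S²⁻ (same group, period 2 vs 3).
Putting Al³⁺ in gives Si⁴⁺ < Al³⁺ < Mg²⁺ < Na⁺ < F⁻ < O²⁻ < S²⁻; it lands at slot 2.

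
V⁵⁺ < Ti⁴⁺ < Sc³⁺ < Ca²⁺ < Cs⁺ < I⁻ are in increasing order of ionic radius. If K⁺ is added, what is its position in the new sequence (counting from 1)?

5

First list Z and electron count for each: V⁵⁺ has 18 e⁻ (Z=23), Ti⁴⁺ has 18 e⁻ (Z=22), Sc³⁺ has 18 e⁻ (Z=21), Ca²⁺ has 18 e⁻ (Z=20), K⁺ has 18 e⁻ (Z=19), Cs⁺ has 54 e⁻ (Z=55), I⁻ has 54 e⁻ (Z=53). V⁵⁺ < Ti⁴⁺ (both 18 e⁻, Z=23>22); Ti⁴⁺ < Sc³⁺ (isoelectronic, higher Z=22 is smaller); Sc³⁺ < Ca²⁺ (both 18 e⁻, Z=21>20); Ca²⁺ < K⁺ (isoelectronic, higher Z=20 is smaller); K⁺ < Cs⁺ (same group, period 4 vs 6); Cs⁺ < I⁻ (both 54 e⁻, Z=55>53).
With K⁺ included the full order is V⁵⁺ < Ti⁴⁺ < Sc³⁺ < Ca²⁺ < K⁺ < Cs⁺ < I⁻, so it takes position 5.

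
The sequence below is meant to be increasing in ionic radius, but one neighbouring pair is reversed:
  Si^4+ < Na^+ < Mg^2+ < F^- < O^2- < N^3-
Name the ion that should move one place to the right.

Compare adjacent ions: both have 10 electrons but Z(Mg)=12 > Z(Na)=11, so Mg^2+ should be the smaller of the two — yet in this increasing list Na^+ sits before Mg^2+. Nothing else is reversed, so Na^+ should move one place to the right.

Na^+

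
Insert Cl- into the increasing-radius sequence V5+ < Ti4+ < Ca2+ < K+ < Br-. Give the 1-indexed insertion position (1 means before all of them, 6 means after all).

5

V5+: 18 e⁻, Z=23, Ti4+: 18 e⁻, Z=22, Ca2+: 18 e⁻, Z=20, K+: 18 e⁻, Z=19, Cl-: 18 e⁻, Z=17, Br-: 36 e⁻, Z=35. V5+ < Ti4+ (isoelectronic, higher Z=23 is smaller); Ti4+ < Ca2+ (isoelectronic, higher Z=22 is smaller); Ca2+ < K+ (both 18 e⁻, Z=20>19); K+ < Cl- (both 18 e⁻, Z=19>17); Cl- < Br- (same group, period 3 vs 4).
The complete sequence is V5+ < Ti4+ < Ca2+ < K+ < Cl- < Br-. Cl- sits at position 5.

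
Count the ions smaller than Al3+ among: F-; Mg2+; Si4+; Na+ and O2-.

1

Isoelectronic series (10 e⁻ each). Size is set by nuclear charge: more protons means a smaller ion. Si4+ (Z=14), Al3+ (Z=13), Mg2+ (Z=12), Na+ (Z=11), F- (Z=9), O2- (Z=8).
Overall: Si4+ < Al3+ < Mg2+ < Na+ < F- < O2-. Al3+ has 1 below it and 4 above. Count: 1.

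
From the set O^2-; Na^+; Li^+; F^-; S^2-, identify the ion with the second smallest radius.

Na^+

Tabulating Z and e⁻: Li^+ (Z=3, 2 e⁻), Na^+ (Z=11, 10 e⁻), F^- (Z=9, 10 e⁻), O^2- (Z=8, 10 e⁻), S^2- (Z=16, 18 e⁻). Li^+ < Na^+ (same group, period 2 vs 3); Na^+ < F^- (both 10 e⁻, Z=11>9); F^- < O^2- (isoelectronic, higher Z=9 is smaller); O^2- < S^2- (same group, 1 shell fewer).
So the order is Li^+ < Na^+ < F^- < O^2- < S^2-; the 2nd-smallest ion is Na^+.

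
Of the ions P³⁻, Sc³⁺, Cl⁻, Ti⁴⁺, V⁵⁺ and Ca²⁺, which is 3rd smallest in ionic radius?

All of these have 18 electrons (isoelectronic). With the same electron cloud, the ion with the most protons pulls it in tightest. Nuclear charges: V⁵⁺ (Z=23), Ti⁴⁺ (Z=22), Sc³⁺ (Z=21), Ca²⁺ (Z=20), Cl⁻ (Z=17), P³⁻ (Z=15). Highest Z is smallest.
So the order is V⁵⁺ < Ti⁴⁺ < Sc³⁺ < Ca²⁺ < Cl⁻ < P³⁻; the 3rd-smallest ion is Sc³⁺.

Sc³⁺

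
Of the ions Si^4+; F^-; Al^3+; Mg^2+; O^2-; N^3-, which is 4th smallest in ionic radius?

F^-

These species are isoelectronic with 10 electrons. The only difference is the number of protons: Si^4+ (Z=14), Al^3+ (Z=13), Mg^2+ (Z=12), F^- (Z=9), O^2- (Z=8), N^3- (Z=7). The strongest nuclear pull (Si^4+) gives the smallest ion.
So the order is Si^4+ < Al^3+ < Mg^2+ < F^- < O^2- < N^3-; the 4th-smallest ion is F^-.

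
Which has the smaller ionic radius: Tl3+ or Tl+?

Tl3+

These are all Tl ions. Removing more electrons (higher positive charge) pulls the remaining electrons in closer, so Tl3+ is smallest and Tl+ is largest.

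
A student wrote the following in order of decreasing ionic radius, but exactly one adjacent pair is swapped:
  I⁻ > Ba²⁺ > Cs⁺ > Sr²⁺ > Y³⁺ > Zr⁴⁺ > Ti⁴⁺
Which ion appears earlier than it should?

Compare adjacent ions: they are isoelectronic (54 e⁻) and Ba has more protons than Cs (56 vs 55), making Ba²⁺ smaller — yet in this decreasing list Ba²⁺ sits before Cs⁺. Nothing else is reversed, so Ba²⁺ should move one place to the right.

Ba²⁺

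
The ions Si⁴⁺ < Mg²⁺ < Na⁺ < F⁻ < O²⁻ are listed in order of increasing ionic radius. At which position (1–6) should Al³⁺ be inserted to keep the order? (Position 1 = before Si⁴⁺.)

2

These species are isoelectronic with 10 electrons. The only difference is the number of protons: Si⁴⁺ (Z=14), Al³⁺ (Z=13), Mg²⁺ (Z=12), Na⁺ (Z=11), F⁻ (Z=9), O²⁻ (Z=8). The strongest nuclear pull (Si⁴⁺) gives the smallest ion.
Putting Al³⁺ in gives Si⁴⁺ < Al³⁺ < Mg²⁺ < Na⁺ < F⁻ < O²⁻; it lands at slot 2.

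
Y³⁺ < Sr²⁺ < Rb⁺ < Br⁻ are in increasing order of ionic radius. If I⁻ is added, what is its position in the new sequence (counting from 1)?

5

Tabulating Z and e⁻: Y³⁺ (Z=39, 36 e⁻), Sr²⁺ (Z=38, 36 e⁻), Rb⁺ (Z=37, 36 e⁻), Br⁻ (Z=35, 36 e⁻), I⁻ (Z=53, 54 e⁻). Y³⁺ < Sr²⁺ (both 36 e⁻, Z=39>38); Sr²⁺ < Rb⁺ (isoelectronic, higher Z=38 is smaller); Rb⁺ < Br⁻ (both 36 e⁻, Z=37>35); Br⁻ < I⁻ (same group, period 4 vs 5).
With I⁻ included the full order is Y³⁺ < Sr²⁺ < Rb⁺ < Br⁻ < I⁻, so it takes position 5.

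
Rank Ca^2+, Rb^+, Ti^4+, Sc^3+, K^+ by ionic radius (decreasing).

Ti^4+: 18 e⁻, Z=22, Sc^3+: 18 e⁻, Z=21, Ca^2+: 18 e⁻, Z=20, K^+: 18 e⁻, Z=19, Rb^+: 36 e⁻, Z=37. Ti^4+ < Sc^3+ (isoelectronic, higher Z=22 is smaller); Sc^3+ < Ca^2+ (isoelectronic, higher Z=21 is smaller); Ca^2+ < K^+ (both 18 e⁻, Z=20>19); K^+ < Rb^+ (same group, period 4 vs 5).

Rb^+ > K^+ > Ca^2+ > Sc^3+ > Ti^4+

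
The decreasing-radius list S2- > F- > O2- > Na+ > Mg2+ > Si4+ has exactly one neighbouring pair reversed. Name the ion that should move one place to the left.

Scanning neighbour by neighbour, only F-/O2- violates a trend: F- and O2- share 10 electrons; the higher nuclear charge on F (Z=9) contracts it more, so F- < O2-. That makes O2- the one sitting a position late relative to where it belongs.

O2-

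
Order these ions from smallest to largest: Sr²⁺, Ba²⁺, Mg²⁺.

Mg²⁺ < Sr²⁺ < Ba²⁺

Same group, same charge. Going down the group adds an extra shell of electrons, so the ion gets larger: Mg²⁺ is highest in the group and smallest.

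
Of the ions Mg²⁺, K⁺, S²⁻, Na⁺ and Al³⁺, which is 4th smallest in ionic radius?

K⁺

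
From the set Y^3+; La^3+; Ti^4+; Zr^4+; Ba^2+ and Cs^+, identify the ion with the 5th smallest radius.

Ba^2+

Electron counts and nuclear charges: Ti^4+ has 18 e⁻ (Z=22), Zr^4+ has 36 e⁻ (Z=40), Y^3+ has 36 e⁻ (Z=39), La^3+ has 54 e⁻ (Z=57), Ba^2+ has 54 e⁻ (Z=56), Cs^+ has 54 e⁻ (Z=55). Ti^4+ < Zr^4+ (same group, 1 shell fewer); Zr^4+ < Y^3+ (both 36 e⁻, Z=40>39); Y^3+ < La^3+ (same group, period 5 vs 6); La^3+ < Ba^2+ (both 54 e⁻, Z=57>56); Ba^2+ < Cs^+ (isoelectronic, higher Z=56 is smaller).
Full ascending order: Ti^4+ < Zr^4+ < Y^3+ < La^3+ < Ba^2+ < Cs^+. Counting from the smallest, position 5 is Ba^2+.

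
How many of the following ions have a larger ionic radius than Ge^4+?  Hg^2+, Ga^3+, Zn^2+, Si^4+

3

Tabulating Z and e⁻: Si^4+ (Z=14, 10 e⁻), Ge^4+ (Z=32, 28 e⁻), Ga^3+ (Z=31, 28 e⁻), Zn^2+ (Z=30, 28 e⁻), Hg^2+ (Z=80, 78 e⁻). Si^4+ < Ge^4+ (same group, 1 shell fewer); Ge^4+ < Ga^3+ (both 28 e⁻, Z=32>31); Ga^3+ < Zn^2+ (both 28 e⁻, Z=31>30); Zn^2+ < Hg^2+ (same group, 2 shells fewer).
Overall: Si^4+ < Ge^4+ < Ga^3+ < Zn^2+ < Hg^2+. Ge^4+ has 1 below it and 3 above. Count: 3.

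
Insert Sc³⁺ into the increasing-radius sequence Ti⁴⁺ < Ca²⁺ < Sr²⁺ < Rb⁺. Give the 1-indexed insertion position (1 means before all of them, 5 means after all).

2

Ti⁴⁺ (Z=22, 18 e⁻), Sc³⁺ (Z=21, 18 e⁻), Ca²⁺ (Z=20, 18 e⁻), Sr²⁺ (Z=38, 36 e⁻), Rb⁺ (Z=37, 36 e⁻). Ti⁴⁺ < Sc³⁺ (both 18 e⁻, Z=22>21); Sc³⁺ < Ca²⁺ (isoelectronic, higher Z=21 is smaller); Ca²⁺ < Sr²⁺ (same group, period 4 vs 5); Sr²⁺ < Rb⁺ (both 36 e⁻, Z=38>37).
Putting Sc³⁺ in gives Ti⁴⁺ < Sc³⁺ < Ca²⁺ < Sr²⁺ < Rb⁺; it lands at slot 2.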